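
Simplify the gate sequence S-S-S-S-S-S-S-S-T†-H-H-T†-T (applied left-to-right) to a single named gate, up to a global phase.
T†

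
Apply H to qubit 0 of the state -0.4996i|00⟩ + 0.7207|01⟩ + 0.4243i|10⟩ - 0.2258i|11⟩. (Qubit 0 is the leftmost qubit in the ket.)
-0.05325i|00⟩ + (0.5096 - 0.1597i)|01⟩ - 0.6533i|10⟩ + (0.5096 + 0.1597i)|11⟩

H on qubit 0 mixes each pair of kets that differ only in qubit 0: amplitudes (a, b) of (|…0…⟩, |…1…⟩) become ((a + b)/√2, (a − b)/√2). Kets absent from the input have amplitude 0.
(|00⟩, |10⟩): (a, b) = (-0.4996i, 0.4243i) → (-0.05325i, -0.6533i)
(|01⟩, |11⟩): (a, b) = (0.7207, -0.2258i) → ((0.5096 - 0.1597i), (0.5096 + 0.1597i))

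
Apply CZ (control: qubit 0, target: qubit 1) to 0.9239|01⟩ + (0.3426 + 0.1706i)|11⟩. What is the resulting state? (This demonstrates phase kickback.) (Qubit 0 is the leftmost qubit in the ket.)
0.9239|01⟩ + (-0.3426 - 0.1706i)|11⟩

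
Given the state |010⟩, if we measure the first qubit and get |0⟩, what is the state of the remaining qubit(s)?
|10⟩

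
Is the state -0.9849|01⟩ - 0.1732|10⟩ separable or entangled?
Entangled

Writing the state as a|00⟩ + b|01⟩ + c|10⟩ + d|11⟩, it is a product state iff ad − bc = 0.
Here (a, b, c, d) = (0, -0.9849, -0.1732, 0): ad − bc = (0)(0) − (-0.9849)(-0.1732) = -0.1706 ≠ 0, so the state is entangled.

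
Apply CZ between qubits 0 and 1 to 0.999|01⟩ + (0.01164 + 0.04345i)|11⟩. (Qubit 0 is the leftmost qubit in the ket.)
0.999|01⟩ + (-0.01164 - 0.04345i)|11⟩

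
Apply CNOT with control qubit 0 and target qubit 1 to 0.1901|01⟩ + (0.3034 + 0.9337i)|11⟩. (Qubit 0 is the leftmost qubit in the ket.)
0.1901|01⟩ + (0.3034 + 0.9337i)|10⟩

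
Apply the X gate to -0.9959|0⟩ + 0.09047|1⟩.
0.09047|0⟩ - 0.9959|1⟩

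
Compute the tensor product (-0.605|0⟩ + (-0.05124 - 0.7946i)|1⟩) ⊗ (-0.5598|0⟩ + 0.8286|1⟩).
0.3387|00⟩ - 0.5013|01⟩ + (0.02868 + 0.4448i)|10⟩ + (-0.04246 - 0.6584i)|11⟩

amp(|b₁b₂…⟩) = product of the factor amplitudes for bits b₁, b₂, …; only kets whose every factor amplitude is nonzero survive.
|00⟩: (-0.605)(-0.5598) = 0.3387
|01⟩: (-0.605)(0.8286) = -0.5013
|10⟩: (-0.05124 - 0.7946i)(-0.5598) = (0.02868 + 0.4448i)
|11⟩: (-0.05124 - 0.7946i)(0.8286) = (-0.04246 - 0.6584i)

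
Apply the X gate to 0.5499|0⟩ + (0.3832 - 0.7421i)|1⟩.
(0.3832 - 0.7421i)|0⟩ + 0.5499|1⟩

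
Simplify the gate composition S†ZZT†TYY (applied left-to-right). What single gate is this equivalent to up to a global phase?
S†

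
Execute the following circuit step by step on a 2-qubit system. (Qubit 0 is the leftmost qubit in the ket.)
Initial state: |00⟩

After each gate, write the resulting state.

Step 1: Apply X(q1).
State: |01⟩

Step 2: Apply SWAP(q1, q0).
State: |10⟩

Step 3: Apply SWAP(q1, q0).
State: |01⟩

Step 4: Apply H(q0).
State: 1/√2|01⟩ + 1/√2|11⟩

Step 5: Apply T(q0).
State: 1/√2|01⟩ + (1/2 + (1/2)i)|11⟩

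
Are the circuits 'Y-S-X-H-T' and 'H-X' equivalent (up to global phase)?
No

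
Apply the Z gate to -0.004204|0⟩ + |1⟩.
-0.004204|0⟩ - |1⟩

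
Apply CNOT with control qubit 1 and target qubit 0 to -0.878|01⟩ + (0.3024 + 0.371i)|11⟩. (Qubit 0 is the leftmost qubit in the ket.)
(0.3024 + 0.371i)|01⟩ - 0.878|11⟩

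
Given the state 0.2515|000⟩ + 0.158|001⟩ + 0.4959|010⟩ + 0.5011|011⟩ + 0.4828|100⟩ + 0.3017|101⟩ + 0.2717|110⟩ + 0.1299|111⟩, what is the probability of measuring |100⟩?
0.2331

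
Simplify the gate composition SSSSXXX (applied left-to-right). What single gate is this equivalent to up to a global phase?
X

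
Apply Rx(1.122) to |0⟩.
0.8467|0⟩ - 0.532i|1⟩

Rx(1.122) = [[cos(θ/2), −i·sin(θ/2)], [−i·sin(θ/2), cos(θ/2)]]; θ = 1.122, cos(θ/2) ≈ 0.846724, sin(θ/2) ≈ 0.532033.
With a = amp(|0⟩) = 1 and b = amp(|1⟩) = 0:
new amp(|0⟩) = (0.846724)·a + (-0.532033i)·b = 0.8467
new amp(|1⟩) = (-0.532033i)·a + (0.846724)·b = -0.532i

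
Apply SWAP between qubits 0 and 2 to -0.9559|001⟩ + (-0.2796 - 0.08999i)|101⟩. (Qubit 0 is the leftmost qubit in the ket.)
-0.9559|100⟩ + (-0.2796 - 0.08999i)|101⟩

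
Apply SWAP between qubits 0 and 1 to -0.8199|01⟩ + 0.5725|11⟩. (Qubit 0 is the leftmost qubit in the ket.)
-0.8199|10⟩ + 0.5725|11⟩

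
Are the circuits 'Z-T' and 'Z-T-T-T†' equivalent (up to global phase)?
Yes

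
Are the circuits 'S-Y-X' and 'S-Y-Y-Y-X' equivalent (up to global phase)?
Yes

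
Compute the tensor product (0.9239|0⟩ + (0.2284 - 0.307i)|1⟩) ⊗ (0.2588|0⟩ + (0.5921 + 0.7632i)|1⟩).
0.2391|00⟩ + (0.547 + 0.7051i)|01⟩ + (0.05911 - 0.07945i)|10⟩ + (0.3695 - 0.00746i)|11⟩

amp(|b₁b₂…⟩) = product of the factor amplitudes for bits b₁, b₂, …; only kets whose every factor amplitude is nonzero survive.
|00⟩: (0.9239)(0.2588) = 0.2391
|01⟩: (0.9239)(0.5921 + 0.7632i) = (0.547 + 0.7051i)
|10⟩: (0.2284 - 0.307i)(0.2588) = (0.05911 - 0.07945i)
|11⟩: (0.2284 - 0.307i)(0.5921 + 0.7632i) = (0.3695 - 0.00746i)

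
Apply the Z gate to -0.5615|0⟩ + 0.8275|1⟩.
-0.5615|0⟩ - 0.8275|1⟩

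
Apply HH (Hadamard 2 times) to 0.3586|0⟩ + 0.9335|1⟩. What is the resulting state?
0.3586|0⟩ + 0.9335|1⟩

H² = I, so an even number of Hadamards cancels: H^2 = I and the state is unchanged.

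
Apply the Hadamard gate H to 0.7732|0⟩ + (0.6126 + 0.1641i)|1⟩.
(0.9799 + 0.116i)|0⟩ + (0.1136 - 0.116i)|1⟩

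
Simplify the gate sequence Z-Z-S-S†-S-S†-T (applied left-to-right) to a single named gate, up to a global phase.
T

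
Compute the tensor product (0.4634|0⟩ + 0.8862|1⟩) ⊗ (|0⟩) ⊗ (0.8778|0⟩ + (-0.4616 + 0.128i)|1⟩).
0.4068|000⟩ + (-0.2139 + 0.05932i)|001⟩ + 0.7779|100⟩ + (-0.4091 + 0.1134i)|101⟩

amp(|b₁b₂…⟩) = product of the factor amplitudes for bits b₁, b₂, …; only kets whose every factor amplitude is nonzero survive.
|000⟩: (0.4634)(1)(0.8778) = 0.4068
|001⟩: (0.4634)(1)(-0.4616 + 0.128i) = (-0.2139 + 0.05932i)
|100⟩: (0.8862)(1)(0.8778) = 0.7779
|101⟩: (0.8862)(1)(-0.4616 + 0.128i) = (-0.4091 + 0.1134i)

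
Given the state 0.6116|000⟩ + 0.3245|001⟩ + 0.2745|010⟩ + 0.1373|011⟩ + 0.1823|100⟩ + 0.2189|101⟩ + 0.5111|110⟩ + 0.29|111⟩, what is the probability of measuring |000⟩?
0.3741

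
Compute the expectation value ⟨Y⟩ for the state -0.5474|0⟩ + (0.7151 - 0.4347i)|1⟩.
0.4759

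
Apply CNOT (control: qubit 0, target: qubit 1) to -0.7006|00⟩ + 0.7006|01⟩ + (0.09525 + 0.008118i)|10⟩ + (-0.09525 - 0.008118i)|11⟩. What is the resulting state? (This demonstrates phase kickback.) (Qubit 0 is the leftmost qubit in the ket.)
-0.7006|00⟩ + 0.7006|01⟩ + (-0.09525 - 0.008118i)|10⟩ + (0.09525 + 0.008118i)|11⟩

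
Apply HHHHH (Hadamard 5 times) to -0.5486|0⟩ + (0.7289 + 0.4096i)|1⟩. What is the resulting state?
(0.1275 + 0.2896i)|0⟩ + (-0.9033 - 0.2896i)|1⟩

H² = I, so H^5 = H: a single Hadamard. With (a, b) = (-0.5486, (0.7289 + 0.4096i)), H gives ((a + b)/√2, (a − b)/√2) = ((0.1275 + 0.2896i), (-0.9033 - 0.2896i)).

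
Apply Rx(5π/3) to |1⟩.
-(1/2)i|0⟩ - 0.866|1⟩

Rx(5π/3) = [[cos(θ/2), −i·sin(θ/2)], [−i·sin(θ/2), cos(θ/2)]]; θ = 5π/3, cos(θ/2) ≈ -0.866025, sin(θ/2) ≈ 0.5.
With a = amp(|0⟩) = 0 and b = amp(|1⟩) = 1:
new amp(|0⟩) = (-0.866025)·a + (-0.5i)·b = -(1/2)i
new amp(|1⟩) = (-0.5i)·a + (-0.866025)·b = -0.866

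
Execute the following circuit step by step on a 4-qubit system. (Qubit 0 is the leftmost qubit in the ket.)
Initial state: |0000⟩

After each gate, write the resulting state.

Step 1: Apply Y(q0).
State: i|1000⟩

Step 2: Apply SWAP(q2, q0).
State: i|0010⟩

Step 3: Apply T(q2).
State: (-1/√2 + (1/√2)i)|0010⟩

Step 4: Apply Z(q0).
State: (-1/√2 + (1/√2)i)|0010⟩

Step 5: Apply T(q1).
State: (-1/√2 + (1/√2)i)|0010⟩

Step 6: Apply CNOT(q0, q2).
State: (-1/√2 + (1/√2)i)|0010⟩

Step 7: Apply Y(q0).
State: (-1/√2 - (1/√2)i)|1010⟩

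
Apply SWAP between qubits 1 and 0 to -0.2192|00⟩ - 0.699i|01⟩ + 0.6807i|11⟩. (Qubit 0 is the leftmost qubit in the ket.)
-0.2192|00⟩ - 0.699i|10⟩ + 0.6807i|11⟩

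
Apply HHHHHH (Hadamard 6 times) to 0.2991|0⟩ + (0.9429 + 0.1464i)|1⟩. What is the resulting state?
0.2991|0⟩ + (0.9429 + 0.1464i)|1⟩

H² = I, so an even number of Hadamards cancels: H^6 = I and the state is unchanged.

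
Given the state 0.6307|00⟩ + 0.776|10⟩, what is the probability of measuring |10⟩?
0.6022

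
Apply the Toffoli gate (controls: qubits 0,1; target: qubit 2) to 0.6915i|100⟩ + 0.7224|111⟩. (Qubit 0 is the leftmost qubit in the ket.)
0.6915i|100⟩ + 0.7224|110⟩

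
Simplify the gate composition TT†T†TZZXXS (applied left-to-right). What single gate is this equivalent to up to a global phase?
S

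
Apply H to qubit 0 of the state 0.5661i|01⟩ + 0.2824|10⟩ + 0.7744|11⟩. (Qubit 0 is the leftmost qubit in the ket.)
0.1997|00⟩ + (0.5476 + 0.4003i)|01⟩ - 0.1997|10⟩ + (-0.5476 + 0.4003i)|11⟩

H on qubit 0 mixes each pair of kets that differ only in qubit 0: amplitudes (a, b) of (|…0…⟩, |…1…⟩) become ((a + b)/√2, (a − b)/√2). Kets absent from the input have amplitude 0.
(|00⟩, |10⟩): (a, b) = (0, 0.2824) → (0.1997, -0.1997)
(|01⟩, |11⟩): (a, b) = (0.5661i, 0.7744) → ((0.5476 + 0.4003i), (-0.5476 + 0.4003i))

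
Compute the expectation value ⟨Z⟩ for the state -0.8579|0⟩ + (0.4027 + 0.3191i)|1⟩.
0.472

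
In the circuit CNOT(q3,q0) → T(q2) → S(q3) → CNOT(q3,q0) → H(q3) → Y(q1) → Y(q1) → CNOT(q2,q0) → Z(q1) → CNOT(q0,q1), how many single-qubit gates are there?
6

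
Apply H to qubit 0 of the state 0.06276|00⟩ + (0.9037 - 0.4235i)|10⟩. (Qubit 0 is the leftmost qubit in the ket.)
(0.6834 - 0.2995i)|00⟩ + (-0.5946 + 0.2995i)|10⟩

H on qubit 0 mixes each pair of kets that differ only in qubit 0: amplitudes (a, b) of (|…0…⟩, |…1…⟩) become ((a + b)/√2, (a − b)/√2). Kets absent from the input have amplitude 0.
(|00⟩, |10⟩): (a, b) = (0.06276, (0.9037 - 0.4235i)) → ((0.6834 - 0.2995i), (-0.5946 + 0.2995i))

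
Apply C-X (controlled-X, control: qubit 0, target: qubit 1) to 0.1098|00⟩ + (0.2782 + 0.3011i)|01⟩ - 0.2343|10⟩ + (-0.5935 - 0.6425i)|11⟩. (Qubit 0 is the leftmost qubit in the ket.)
0.1098|00⟩ + (0.2782 + 0.3011i)|01⟩ + (-0.5935 - 0.6425i)|10⟩ - 0.2343|11⟩

C-X leaves the control-|0⟩ kets |00⟩, |01⟩ unchanged and applies X to qubit 1 on the control-|1⟩ pair (|10⟩, |11⟩).
X = [[0, 1], [1, 0]].
With a = amp(|10⟩) = -0.2343 and b = amp(|11⟩) = (-0.5935 - 0.6425i):
new amp(|10⟩) = (1)·b = (-0.5935 - 0.6425i)
new amp(|11⟩) = (1)·a = -0.2343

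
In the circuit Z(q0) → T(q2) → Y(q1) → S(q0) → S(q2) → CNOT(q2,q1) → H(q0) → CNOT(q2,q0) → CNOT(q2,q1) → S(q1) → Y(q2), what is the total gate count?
11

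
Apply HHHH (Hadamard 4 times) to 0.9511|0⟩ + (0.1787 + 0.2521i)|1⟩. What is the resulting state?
0.9511|0⟩ + (0.1787 + 0.2521i)|1⟩

H² = I, so an even number of Hadamards cancels: H^4 = I and the state is unchanged.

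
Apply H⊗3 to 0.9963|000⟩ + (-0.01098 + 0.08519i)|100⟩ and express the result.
(0.3484 + 0.03012i)|000⟩ + (0.3484 + 0.03012i)|001⟩ + (0.3484 + 0.03012i)|010⟩ + (0.3484 + 0.03012i)|011⟩ + (0.3561 - 0.03012i)|100⟩ + (0.3561 - 0.03012i)|101⟩ + (0.3561 - 0.03012i)|110⟩ + (0.3561 - 0.03012i)|111⟩

H⊗3 gives amp(|y⟩) = (1/2√2) Σ_x (−1)^(x·y) amp(|x⟩), where x·y is the number of positions in which both x and y have a 1.
|000⟩: (0.9963 + (-0.01098 + 0.08519i))/(2√2) = (0.3484 + 0.03012i)
|001⟩: (0.9963 + (-0.01098 + 0.08519i))/(2√2) = (0.3484 + 0.03012i)
|010⟩: (0.9963 + (-0.01098 + 0.08519i))/(2√2) = (0.3484 + 0.03012i)
|011⟩: (0.9963 + (-0.01098 + 0.08519i))/(2√2) = (0.3484 + 0.03012i)
|100⟩: (0.9963 - (-0.01098 + 0.08519i))/(2√2) = (0.3561 - 0.03012i)
|101⟩: (0.9963 - (-0.01098 + 0.08519i))/(2√2) = (0.3561 - 0.03012i)
|110⟩: (0.9963 - (-0.01098 + 0.08519i))/(2√2) = (0.3561 - 0.03012i)
|111⟩: (0.9963 - (-0.01098 + 0.08519i))/(2√2) = (0.3561 - 0.03012i)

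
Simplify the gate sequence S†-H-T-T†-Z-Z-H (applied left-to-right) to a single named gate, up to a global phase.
S†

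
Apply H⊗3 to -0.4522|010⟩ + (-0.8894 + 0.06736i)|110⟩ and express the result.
(-0.4743 + 0.02382i)|000⟩ + (-0.4743 + 0.02382i)|001⟩ + (0.4743 - 0.02382i)|010⟩ + (0.4743 - 0.02382i)|011⟩ + (0.1546 - 0.02382i)|100⟩ + (0.1546 - 0.02382i)|101⟩ + (-0.1546 + 0.02382i)|110⟩ + (-0.1546 + 0.02382i)|111⟩

H⊗3 gives amp(|y⟩) = (1/2√2) Σ_x (−1)^(x·y) amp(|x⟩), where x·y is the number of positions in which both x and y have a 1.
|000⟩: (-0.4522 + (-0.8894 + 0.06736i))/(2√2) = (-0.4743 + 0.02382i)
|001⟩: (-0.4522 + (-0.8894 + 0.06736i))/(2√2) = (-0.4743 + 0.02382i)
|010⟩: (0.4522 - (-0.8894 + 0.06736i))/(2√2) = (0.4743 - 0.02382i)
|011⟩: (0.4522 - (-0.8894 + 0.06736i))/(2√2) = (0.4743 - 0.02382i)
|100⟩: (-0.4522 - (-0.8894 + 0.06736i))/(2√2) = (0.1546 - 0.02382i)
|101⟩: (-0.4522 - (-0.8894 + 0.06736i))/(2√2) = (0.1546 - 0.02382i)
|110⟩: (0.4522 + (-0.8894 + 0.06736i))/(2√2) = (-0.1546 + 0.02382i)
|111⟩: (0.4522 + (-0.8894 + 0.06736i))/(2√2) = (-0.1546 + 0.02382i)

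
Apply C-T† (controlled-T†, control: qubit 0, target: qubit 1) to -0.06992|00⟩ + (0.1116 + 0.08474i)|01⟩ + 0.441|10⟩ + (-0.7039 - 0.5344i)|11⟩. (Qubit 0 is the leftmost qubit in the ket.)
-0.06992|00⟩ + (0.1116 + 0.08474i)|01⟩ + 0.441|10⟩ + (-0.8756 + 0.1199i)|11⟩

C-T† leaves the control-|0⟩ kets |00⟩, |01⟩ unchanged and applies T† to qubit 1 on the control-|1⟩ pair (|10⟩, |11⟩).
T† = [[1, 0], [0, (1/√2 - (1/√2)i)]].
With a = amp(|10⟩) = 0.441 and b = amp(|11⟩) = (-0.7039 - 0.5344i):
new amp(|10⟩) = (1)·a = 0.441
new amp(|11⟩) = (1/√2 - (1/√2)i)·b = (-0.8756 + 0.1199i)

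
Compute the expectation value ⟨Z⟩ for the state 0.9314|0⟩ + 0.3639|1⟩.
0.7351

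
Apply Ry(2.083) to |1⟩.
-0.8632|0⟩ + 0.5049|1⟩

Ry(2.083) = [[cos(θ/2), −sin(θ/2)], [sin(θ/2), cos(θ/2)]]; θ = 2.083, cos(θ/2) ≈ 0.504926, sin(θ/2) ≈ 0.863163.
With a = amp(|0⟩) = 0 and b = amp(|1⟩) = 1:
new amp(|0⟩) = (0.504926)·a + (-0.863163)·b = -0.8632
new amp(|1⟩) = (0.863163)·a + (0.504926)·b = 0.5049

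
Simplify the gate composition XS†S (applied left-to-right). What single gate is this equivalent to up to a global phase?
X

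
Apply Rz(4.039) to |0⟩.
(-0.4338 - 0.901i)|0⟩

Rz(4.039) = [[e^(−iθ/2), 0], [0, e^(iθ/2)]] with e^(±iθ/2) = cos(θ/2) ± i·sin(θ/2); θ = 4.039, cos(θ/2) ≈ -0.433798, sin(θ/2) ≈ 0.90101.
With a = amp(|0⟩) = 1 and b = amp(|1⟩) = 0:
new amp(|0⟩) = (-0.433798 - 0.90101i)·a = (-0.4338 - 0.901i)
new amp(|1⟩) = (-0.433798 + 0.90101i)·b = 0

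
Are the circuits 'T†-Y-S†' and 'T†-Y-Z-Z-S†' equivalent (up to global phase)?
Yes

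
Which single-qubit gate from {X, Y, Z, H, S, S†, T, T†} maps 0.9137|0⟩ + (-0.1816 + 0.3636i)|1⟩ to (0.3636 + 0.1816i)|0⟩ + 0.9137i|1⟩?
Y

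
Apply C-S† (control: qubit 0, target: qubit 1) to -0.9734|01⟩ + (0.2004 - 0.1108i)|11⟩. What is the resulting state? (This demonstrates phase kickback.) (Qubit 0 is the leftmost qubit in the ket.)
-0.9734|01⟩ + (-0.1108 - 0.2004i)|11⟩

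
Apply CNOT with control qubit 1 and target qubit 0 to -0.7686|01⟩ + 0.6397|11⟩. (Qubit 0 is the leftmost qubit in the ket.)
0.6397|01⟩ - 0.7686|11⟩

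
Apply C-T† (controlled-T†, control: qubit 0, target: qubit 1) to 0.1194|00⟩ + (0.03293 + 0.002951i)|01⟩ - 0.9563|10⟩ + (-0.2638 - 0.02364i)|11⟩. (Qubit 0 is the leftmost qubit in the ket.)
0.1194|00⟩ + (0.03293 + 0.002951i)|01⟩ - 0.9563|10⟩ + (-0.2033 + 0.1698i)|11⟩

C-T† leaves the control-|0⟩ kets |00⟩, |01⟩ unchanged and applies T† to qubit 1 on the control-|1⟩ pair (|10⟩, |11⟩).
T† = [[1, 0], [0, (1/√2 - (1/√2)i)]].
With a = amp(|10⟩) = -0.9563 and b = amp(|11⟩) = (-0.2638 - 0.02364i):
new amp(|10⟩) = (1)·a = -0.9563
new amp(|11⟩) = (1/√2 - (1/√2)i)·b = (-0.2033 + 0.1698i)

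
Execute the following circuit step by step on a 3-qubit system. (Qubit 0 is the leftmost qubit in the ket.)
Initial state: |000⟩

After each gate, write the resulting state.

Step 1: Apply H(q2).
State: 1/√2|000⟩ + 1/√2|001⟩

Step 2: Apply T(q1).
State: 1/√2|000⟩ + 1/√2|001⟩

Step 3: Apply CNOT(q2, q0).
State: 1/√2|000⟩ + 1/√2|101⟩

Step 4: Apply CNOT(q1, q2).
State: 1/√2|000⟩ + 1/√2|101⟩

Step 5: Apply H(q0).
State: 1/2|000⟩ + 1/2|001⟩ + 1/2|100⟩ - 1/2|101⟩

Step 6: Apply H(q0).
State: 1/√2|000⟩ + 1/√2|101⟩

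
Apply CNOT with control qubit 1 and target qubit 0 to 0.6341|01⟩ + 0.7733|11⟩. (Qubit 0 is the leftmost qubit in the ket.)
0.7733|01⟩ + 0.6341|11⟩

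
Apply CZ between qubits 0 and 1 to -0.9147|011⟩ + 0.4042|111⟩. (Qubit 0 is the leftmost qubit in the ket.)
-0.9147|011⟩ - 0.4042|111⟩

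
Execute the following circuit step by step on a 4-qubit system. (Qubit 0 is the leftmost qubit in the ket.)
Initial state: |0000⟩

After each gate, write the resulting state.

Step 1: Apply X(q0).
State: |1000⟩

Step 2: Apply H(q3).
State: 1/√2|1000⟩ + 1/√2|1001⟩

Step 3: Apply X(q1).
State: 1/√2|1100⟩ + 1/√2|1101⟩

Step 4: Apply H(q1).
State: 1/2|1000⟩ + 1/2|1001⟩ - 1/2|1100⟩ - 1/2|1101⟩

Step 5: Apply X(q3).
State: 1/2|1000⟩ + 1/2|1001⟩ - 1/2|1100⟩ - 1/2|1101⟩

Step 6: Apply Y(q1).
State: (1/2)i|1000⟩ + (1/2)i|1001⟩ + (1/2)i|1100⟩ + (1/2)i|1101⟩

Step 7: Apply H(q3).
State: (1/√2)i|1000⟩ + (1/√2)i|1100⟩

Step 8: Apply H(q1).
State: i|1000⟩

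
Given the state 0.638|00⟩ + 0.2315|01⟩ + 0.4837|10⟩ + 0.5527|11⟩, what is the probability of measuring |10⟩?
0.234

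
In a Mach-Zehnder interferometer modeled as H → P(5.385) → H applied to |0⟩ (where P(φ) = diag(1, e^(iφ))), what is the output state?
(0.8115 - 0.3911i)|0⟩ + (0.1885 + 0.3911i)|1⟩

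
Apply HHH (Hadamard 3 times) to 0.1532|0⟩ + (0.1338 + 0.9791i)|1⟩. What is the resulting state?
(0.2029 + 0.6923i)|0⟩ + (0.01372 - 0.6923i)|1⟩

H² = I, so H^3 = H: a single Hadamard. With (a, b) = (0.1532, (0.1338 + 0.9791i)), H gives ((a + b)/√2, (a − b)/√2) = ((0.2029 + 0.6923i), (0.01372 - 0.6923i)).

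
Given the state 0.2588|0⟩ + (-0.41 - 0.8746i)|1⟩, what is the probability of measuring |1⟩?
0.933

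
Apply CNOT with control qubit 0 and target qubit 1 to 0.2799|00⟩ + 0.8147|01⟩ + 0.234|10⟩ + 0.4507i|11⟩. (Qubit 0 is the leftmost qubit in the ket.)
0.2799|00⟩ + 0.8147|01⟩ + 0.4507i|10⟩ + 0.234|11⟩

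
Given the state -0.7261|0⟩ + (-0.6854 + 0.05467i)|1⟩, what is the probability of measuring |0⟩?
0.5272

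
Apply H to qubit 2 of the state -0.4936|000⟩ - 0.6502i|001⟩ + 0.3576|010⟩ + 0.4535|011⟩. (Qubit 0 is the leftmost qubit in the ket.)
(-0.349 - 0.4598i)|000⟩ + (-0.349 + 0.4598i)|001⟩ + 0.5735|010⟩ - 0.06781|011⟩

H on qubit 2 mixes each pair of kets that differ only in qubit 2: amplitudes (a, b) of (|…0…⟩, |…1…⟩) become ((a + b)/√2, (a − b)/√2). Kets absent from the input have amplitude 0.
(|000⟩, |001⟩): (a, b) = (-0.4936, -0.6502i) → ((-0.349 - 0.4598i), (-0.349 + 0.4598i))
(|010⟩, |011⟩): (a, b) = (0.3576, 0.4535) → (0.5735, -0.06781)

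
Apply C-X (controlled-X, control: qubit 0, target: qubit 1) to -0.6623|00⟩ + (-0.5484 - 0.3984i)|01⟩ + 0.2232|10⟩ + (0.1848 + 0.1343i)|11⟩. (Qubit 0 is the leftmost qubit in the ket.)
-0.6623|00⟩ + (-0.5484 - 0.3984i)|01⟩ + (0.1848 + 0.1343i)|10⟩ + 0.2232|11⟩

C-X leaves the control-|0⟩ kets |00⟩, |01⟩ unchanged and applies X to qubit 1 on the control-|1⟩ pair (|10⟩, |11⟩).
X = [[0, 1], [1, 0]].
With a = amp(|10⟩) = 0.2232 and b = amp(|11⟩) = (0.1848 + 0.1343i):
new amp(|10⟩) = (1)·b = (0.1848 + 0.1343i)
new amp(|11⟩) = (1)·a = 0.2232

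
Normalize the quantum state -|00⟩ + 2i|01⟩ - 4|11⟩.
-0.2182|00⟩ + 0.4364i|01⟩ - 0.8729|11⟩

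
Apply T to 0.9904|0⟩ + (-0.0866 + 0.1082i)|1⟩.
0.9904|0⟩ + (-0.1377 + 0.01527i)|1⟩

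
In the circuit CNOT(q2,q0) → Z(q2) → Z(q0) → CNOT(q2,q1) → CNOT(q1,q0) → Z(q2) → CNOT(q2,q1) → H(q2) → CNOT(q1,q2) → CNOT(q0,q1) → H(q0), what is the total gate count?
11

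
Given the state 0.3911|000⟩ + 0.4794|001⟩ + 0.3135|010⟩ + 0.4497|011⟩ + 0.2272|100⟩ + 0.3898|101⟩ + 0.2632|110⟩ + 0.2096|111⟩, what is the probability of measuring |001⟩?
0.2298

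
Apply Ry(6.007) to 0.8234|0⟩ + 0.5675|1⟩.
-0.8937|0⟩ - 0.4488|1⟩

Ry(6.007) = [[cos(θ/2), −sin(θ/2)], [sin(θ/2), cos(θ/2)]]; θ = 6.007, cos(θ/2) ≈ -0.99048, sin(θ/2) ≈ 0.137654.
With a = amp(|0⟩) = 0.8234 and b = amp(|1⟩) = 0.5675:
new amp(|0⟩) = (-0.99048)·a + (-0.137654)·b = -0.8937
new amp(|1⟩) = (0.137654)·a + (-0.99048)·b = -0.4488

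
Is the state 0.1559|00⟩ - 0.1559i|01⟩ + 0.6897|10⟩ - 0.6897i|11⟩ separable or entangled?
Separable

Writing the state as a|00⟩ + b|01⟩ + c|10⟩ + d|11⟩, it is a product state iff ad − bc = 0.
Here (a, b, c, d) = (0.1559, -0.1559i, 0.6897, -0.6897i): ad − bc = (0.1559)(-0.6897i) − (-0.1559i)(0.6897) = 0, so the state is separable.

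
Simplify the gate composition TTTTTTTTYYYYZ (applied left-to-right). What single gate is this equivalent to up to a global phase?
Z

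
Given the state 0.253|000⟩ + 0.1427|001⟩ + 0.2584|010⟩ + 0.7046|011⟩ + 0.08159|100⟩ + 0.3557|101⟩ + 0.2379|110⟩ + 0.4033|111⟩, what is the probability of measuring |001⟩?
0.02036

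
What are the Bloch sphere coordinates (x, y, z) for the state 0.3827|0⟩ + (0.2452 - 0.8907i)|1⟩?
(0.1877, -0.6817, -0.707)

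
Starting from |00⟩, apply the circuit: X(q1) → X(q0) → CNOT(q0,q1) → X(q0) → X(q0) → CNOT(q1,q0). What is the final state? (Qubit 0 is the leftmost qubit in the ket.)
|10⟩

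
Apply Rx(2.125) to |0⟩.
0.4867|0⟩ - 0.8736i|1⟩

Rx(2.125) = [[cos(θ/2), −i·sin(θ/2)], [−i·sin(θ/2), cos(θ/2)]]; θ = 2.125, cos(θ/2) ≈ 0.48669, sin(θ/2) ≈ 0.873575.
With a = amp(|0⟩) = 1 and b = amp(|1⟩) = 0:
new amp(|0⟩) = (0.48669)·a + (-0.873575i)·b = 0.4867
new amp(|1⟩) = (-0.873575i)·a + (0.48669)·b = -0.8736i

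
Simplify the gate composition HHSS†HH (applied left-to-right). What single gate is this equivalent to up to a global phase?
I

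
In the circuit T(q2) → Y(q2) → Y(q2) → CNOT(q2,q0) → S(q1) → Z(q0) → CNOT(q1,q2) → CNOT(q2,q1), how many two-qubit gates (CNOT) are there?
3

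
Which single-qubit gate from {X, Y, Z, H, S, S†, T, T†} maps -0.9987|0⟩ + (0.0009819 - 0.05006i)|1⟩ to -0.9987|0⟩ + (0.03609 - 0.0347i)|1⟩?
T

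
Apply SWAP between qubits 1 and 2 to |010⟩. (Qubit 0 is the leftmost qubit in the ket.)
|001⟩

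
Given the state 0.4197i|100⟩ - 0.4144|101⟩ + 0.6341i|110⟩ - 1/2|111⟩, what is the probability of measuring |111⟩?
1/4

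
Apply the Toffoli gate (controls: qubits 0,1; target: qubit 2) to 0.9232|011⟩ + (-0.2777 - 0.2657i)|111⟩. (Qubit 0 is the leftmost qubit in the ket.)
0.9232|011⟩ + (-0.2777 - 0.2657i)|110⟩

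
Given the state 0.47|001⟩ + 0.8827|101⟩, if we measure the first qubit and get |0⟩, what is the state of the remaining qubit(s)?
|01⟩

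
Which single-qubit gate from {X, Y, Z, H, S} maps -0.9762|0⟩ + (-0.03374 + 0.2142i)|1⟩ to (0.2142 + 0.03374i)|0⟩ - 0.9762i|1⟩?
Y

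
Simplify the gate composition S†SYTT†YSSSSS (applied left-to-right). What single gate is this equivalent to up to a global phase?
S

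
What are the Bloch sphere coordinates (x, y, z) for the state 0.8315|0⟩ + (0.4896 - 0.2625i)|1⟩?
(0.8142, -0.4365, 0.3828)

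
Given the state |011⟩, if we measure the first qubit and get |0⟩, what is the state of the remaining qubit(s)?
|11⟩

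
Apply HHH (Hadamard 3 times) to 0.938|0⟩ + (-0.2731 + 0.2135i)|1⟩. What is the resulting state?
(0.4702 + 0.151i)|0⟩ + (0.8564 - 0.151i)|1⟩

H² = I, so H^3 = H: a single Hadamard. With (a, b) = (0.938, (-0.2731 + 0.2135i)), H gives ((a + b)/√2, (a − b)/√2) = ((0.4702 + 0.151i), (0.8564 - 0.151i)).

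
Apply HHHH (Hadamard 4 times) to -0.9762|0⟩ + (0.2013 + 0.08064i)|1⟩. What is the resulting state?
-0.9762|0⟩ + (0.2013 + 0.08064i)|1⟩

H² = I, so an even number of Hadamards cancels: H^4 = I and the state is unchanged.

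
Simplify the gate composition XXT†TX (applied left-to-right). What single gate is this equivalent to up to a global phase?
X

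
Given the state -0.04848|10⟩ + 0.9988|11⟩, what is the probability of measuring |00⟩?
0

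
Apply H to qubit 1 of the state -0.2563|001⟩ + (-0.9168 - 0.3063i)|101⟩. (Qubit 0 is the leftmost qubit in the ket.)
-0.1812|001⟩ - 0.1812|011⟩ + (-0.6483 - 0.2166i)|101⟩ + (-0.6483 - 0.2166i)|111⟩

H on qubit 1 mixes each pair of kets that differ only in qubit 1: amplitudes (a, b) of (|…0…⟩, |…1…⟩) become ((a + b)/√2, (a − b)/√2). Kets absent from the input have amplitude 0.
(|001⟩, |011⟩): (a, b) = (-0.2563, 0) → (-0.1812, -0.1812)
(|101⟩, |111⟩): (a, b) = ((-0.9168 - 0.3063i), 0) → ((-0.6483 - 0.2166i), (-0.6483 - 0.2166i))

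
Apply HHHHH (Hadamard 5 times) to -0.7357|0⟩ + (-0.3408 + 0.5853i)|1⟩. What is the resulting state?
(-0.7612 + 0.4139i)|0⟩ + (-0.2792 - 0.4139i)|1⟩

H² = I, so H^5 = H: a single Hadamard. With (a, b) = (-0.7357, (-0.3408 + 0.5853i)), H gives ((a + b)/√2, (a − b)/√2) = ((-0.7612 + 0.4139i), (-0.2792 - 0.4139i)).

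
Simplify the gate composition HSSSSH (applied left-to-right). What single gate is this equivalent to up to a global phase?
I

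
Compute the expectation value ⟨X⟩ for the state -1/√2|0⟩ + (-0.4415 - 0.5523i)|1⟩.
0.6244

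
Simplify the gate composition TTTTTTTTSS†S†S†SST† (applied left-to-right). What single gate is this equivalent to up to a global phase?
T†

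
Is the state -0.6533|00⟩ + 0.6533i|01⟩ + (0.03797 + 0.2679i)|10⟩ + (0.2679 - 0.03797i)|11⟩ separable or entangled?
Separable

Writing the state as a|00⟩ + b|01⟩ + c|10⟩ + d|11⟩, it is a product state iff ad − bc = 0.
Here (a, b, c, d) = (-0.6533, 0.6533i, (0.03797 + 0.2679i), (0.2679 - 0.03797i)): ad − bc = (-0.6533)(0.2679 - 0.03797i) − (0.6533i)(0.03797 + 0.2679i) = 0, so the state is separable.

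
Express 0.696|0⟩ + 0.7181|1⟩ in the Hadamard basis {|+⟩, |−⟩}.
0.9999|+⟩ - 0.01563|−⟩

With |ψ⟩ = α|0⟩ + β|1⟩, the Hadamard-basis coefficients are ⟨+|ψ⟩ = (α + β)/√2 and ⟨−|ψ⟩ = (α − β)/√2.
Here α = 0.696, β = 0.7181: (α + β)/√2 = 0.9999, (α − β)/√2 = -0.01563.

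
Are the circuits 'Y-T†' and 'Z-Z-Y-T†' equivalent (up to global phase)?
Yes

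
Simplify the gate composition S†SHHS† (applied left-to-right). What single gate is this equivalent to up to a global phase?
S†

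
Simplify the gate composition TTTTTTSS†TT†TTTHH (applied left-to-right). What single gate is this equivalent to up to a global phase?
T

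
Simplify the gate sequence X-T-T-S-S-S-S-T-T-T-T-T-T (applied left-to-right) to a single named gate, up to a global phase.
X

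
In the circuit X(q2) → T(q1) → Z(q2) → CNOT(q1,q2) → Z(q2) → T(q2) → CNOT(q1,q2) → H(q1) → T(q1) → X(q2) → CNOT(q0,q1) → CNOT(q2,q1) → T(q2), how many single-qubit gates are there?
9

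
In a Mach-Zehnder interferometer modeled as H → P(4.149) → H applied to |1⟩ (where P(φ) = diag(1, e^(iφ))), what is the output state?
(0.767 + 0.4227i)|0⟩ + (0.233 - 0.4227i)|1⟩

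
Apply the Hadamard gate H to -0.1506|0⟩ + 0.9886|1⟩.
0.5926|0⟩ - 0.8055|1⟩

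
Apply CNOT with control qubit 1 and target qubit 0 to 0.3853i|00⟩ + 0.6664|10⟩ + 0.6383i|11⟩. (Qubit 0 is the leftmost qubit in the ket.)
0.3853i|00⟩ + 0.6383i|01⟩ + 0.6664|10⟩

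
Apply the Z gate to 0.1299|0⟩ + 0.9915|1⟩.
0.1299|0⟩ - 0.9915|1⟩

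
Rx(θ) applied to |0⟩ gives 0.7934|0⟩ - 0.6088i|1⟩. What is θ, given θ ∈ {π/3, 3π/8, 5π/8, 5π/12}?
5π/12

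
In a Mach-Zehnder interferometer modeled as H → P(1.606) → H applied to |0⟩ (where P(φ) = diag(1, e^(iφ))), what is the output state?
(0.4824 + 0.4997i)|0⟩ + (0.5176 - 0.4997i)|1⟩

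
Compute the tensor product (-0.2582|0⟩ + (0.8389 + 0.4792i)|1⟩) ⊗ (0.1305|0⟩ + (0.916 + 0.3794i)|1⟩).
-0.0337|00⟩ + (-0.2365 - 0.09796i)|01⟩ + (0.1095 + 0.06254i)|10⟩ + (0.5866 + 0.7572i)|11⟩

amp(|b₁b₂…⟩) = product of the factor amplitudes for bits b₁, b₂, …; only kets whose every factor amplitude is nonzero survive.
|00⟩: (-0.2582)(0.1305) = -0.0337
|01⟩: (-0.2582)(0.916 + 0.3794i) = (-0.2365 - 0.09796i)
|10⟩: (0.8389 + 0.4792i)(0.1305) = (0.1095 + 0.06254i)
|11⟩: (0.8389 + 0.4792i)(0.916 + 0.3794i) = (0.5866 + 0.7572i)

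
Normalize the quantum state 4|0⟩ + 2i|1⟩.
0.8944|0⟩ + (1/√5)i|1⟩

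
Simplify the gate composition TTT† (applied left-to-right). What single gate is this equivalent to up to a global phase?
T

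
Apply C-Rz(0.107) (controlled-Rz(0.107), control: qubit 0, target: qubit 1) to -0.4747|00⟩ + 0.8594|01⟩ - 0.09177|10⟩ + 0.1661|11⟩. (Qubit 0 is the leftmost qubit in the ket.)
-0.4747|00⟩ + 0.8594|01⟩ + (-0.09164 + 0.004907i)|10⟩ + (0.1659 + 0.008882i)|11⟩

C-Rz(0.107) leaves the control-|0⟩ kets |00⟩, |01⟩ unchanged and applies Rz(0.107) to qubit 1 on the control-|1⟩ pair (|10⟩, |11⟩).
Rz(0.107) = [[e^(−iθ/2), 0], [0, e^(iθ/2)]] with e^(±iθ/2) = cos(θ/2) ± i·sin(θ/2); θ = 0.107, cos(θ/2) ≈ 0.998569, sin(θ/2) ≈ 0.0534745.
With a = amp(|10⟩) = -0.09177 and b = amp(|11⟩) = 0.1661:
new amp(|10⟩) = (0.998569 - 0.0534745i)·a = (-0.09164 + 0.004907i)
new amp(|11⟩) = (0.998569 + 0.0534745i)·b = (0.1659 + 0.008882i)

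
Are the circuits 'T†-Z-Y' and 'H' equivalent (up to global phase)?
No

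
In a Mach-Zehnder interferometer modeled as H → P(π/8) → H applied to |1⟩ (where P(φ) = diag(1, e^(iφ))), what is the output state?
(0.03806 - 0.1913i)|0⟩ + (0.9619 + 0.1913i)|1⟩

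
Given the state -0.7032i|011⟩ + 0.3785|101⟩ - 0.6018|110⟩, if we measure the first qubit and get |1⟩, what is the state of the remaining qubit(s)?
0.5324|01⟩ - 0.8465|10⟩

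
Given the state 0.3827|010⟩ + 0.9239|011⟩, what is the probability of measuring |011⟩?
0.8536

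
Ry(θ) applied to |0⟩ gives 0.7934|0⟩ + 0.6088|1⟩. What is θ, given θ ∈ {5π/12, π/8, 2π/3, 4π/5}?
5π/12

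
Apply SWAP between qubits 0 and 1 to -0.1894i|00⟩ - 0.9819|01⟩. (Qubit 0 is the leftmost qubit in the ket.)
-0.1894i|00⟩ - 0.9819|10⟩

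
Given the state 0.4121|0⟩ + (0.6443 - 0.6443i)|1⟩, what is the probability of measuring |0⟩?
0.1698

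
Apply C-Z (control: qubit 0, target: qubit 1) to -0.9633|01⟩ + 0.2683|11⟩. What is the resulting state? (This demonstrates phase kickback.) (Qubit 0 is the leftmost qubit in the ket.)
-0.9633|01⟩ - 0.2683|11⟩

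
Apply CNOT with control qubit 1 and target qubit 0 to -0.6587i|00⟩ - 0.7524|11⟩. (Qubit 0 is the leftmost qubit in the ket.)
-0.6587i|00⟩ - 0.7524|01⟩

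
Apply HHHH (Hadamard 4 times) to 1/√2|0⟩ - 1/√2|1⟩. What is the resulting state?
1/√2|0⟩ - 1/√2|1⟩

H² = I, so an even number of Hadamards cancels: H^4 = I and the state is unchanged.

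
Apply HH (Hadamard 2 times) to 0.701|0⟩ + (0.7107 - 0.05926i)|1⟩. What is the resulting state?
0.701|0⟩ + (0.7107 - 0.05926i)|1⟩

H² = I, so an even number of Hadamards cancels: H^2 = I and the state is unchanged.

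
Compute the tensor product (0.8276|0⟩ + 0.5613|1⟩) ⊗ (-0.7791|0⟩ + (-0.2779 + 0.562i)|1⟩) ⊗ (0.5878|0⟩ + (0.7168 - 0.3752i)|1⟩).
-0.379|000⟩ + (-0.4622 + 0.2419i)|001⟩ + (-0.1352 + 0.2734i)|010⟩ + (0.009653 + 0.4197i)|011⟩ - 0.2571|100⟩ + (-0.3135 + 0.1641i)|101⟩ + (-0.09169 + 0.1854i)|110⟩ + (0.006547 + 0.2846i)|111⟩

amp(|b₁b₂…⟩) = product of the factor amplitudes for bits b₁, b₂, …; only kets whose every factor amplitude is nonzero survive.
|000⟩: (0.8276)(-0.7791)(0.5878) = -0.379
|001⟩: (0.8276)(-0.7791)(0.7168 - 0.3752i) = (-0.4622 + 0.2419i)
|010⟩: (0.8276)(-0.2779 + 0.562i)(0.5878) = (-0.1352 + 0.2734i)
|011⟩: (0.8276)(-0.2779 + 0.562i)(0.7168 - 0.3752i) = (0.009653 + 0.4197i)
|100⟩: (0.5613)(-0.7791)(0.5878) = -0.2571
|101⟩: (0.5613)(-0.7791)(0.7168 - 0.3752i) = (-0.3135 + 0.1641i)
|110⟩: (0.5613)(-0.2779 + 0.562i)(0.5878) = (-0.09169 + 0.1854i)
|111⟩: (0.5613)(-0.2779 + 0.562i)(0.7168 - 0.3752i) = (0.006547 + 0.2846i)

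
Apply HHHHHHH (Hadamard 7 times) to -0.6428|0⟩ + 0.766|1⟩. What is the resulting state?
0.08712|0⟩ - 0.9962|1⟩

H² = I, so H^7 = H: a single Hadamard. With (a, b) = (-0.6428, 0.766), H gives ((a + b)/√2, (a − b)/√2) = (0.08712, -0.9962).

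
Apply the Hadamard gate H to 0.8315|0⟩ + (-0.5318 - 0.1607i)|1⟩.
(0.2119 - 0.1136i)|0⟩ + (0.964 + 0.1136i)|1⟩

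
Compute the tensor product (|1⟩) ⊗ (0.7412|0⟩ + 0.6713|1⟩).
0.7412|10⟩ + 0.6713|11⟩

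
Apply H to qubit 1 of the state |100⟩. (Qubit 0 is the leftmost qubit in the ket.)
1/√2|100⟩ + 1/√2|110⟩

H on qubit 1 mixes each pair of kets that differ only in qubit 1: amplitudes (a, b) of (|…0…⟩, |…1…⟩) become ((a + b)/√2, (a − b)/√2). Kets absent from the input have amplitude 0.
(|100⟩, |110⟩): (a, b) = (1, 0) → (1/√2, 1/√2)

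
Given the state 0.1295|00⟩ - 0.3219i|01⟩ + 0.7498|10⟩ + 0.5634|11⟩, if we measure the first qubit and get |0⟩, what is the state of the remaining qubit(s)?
0.3732|0⟩ - 0.9277i|1⟩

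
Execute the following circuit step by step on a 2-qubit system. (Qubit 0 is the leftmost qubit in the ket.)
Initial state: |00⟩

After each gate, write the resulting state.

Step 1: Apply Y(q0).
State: i|10⟩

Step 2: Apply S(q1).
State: i|10⟩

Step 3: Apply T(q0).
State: (-1/√2 + (1/√2)i)|10⟩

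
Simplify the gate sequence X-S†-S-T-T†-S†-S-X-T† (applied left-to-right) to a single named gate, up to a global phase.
T†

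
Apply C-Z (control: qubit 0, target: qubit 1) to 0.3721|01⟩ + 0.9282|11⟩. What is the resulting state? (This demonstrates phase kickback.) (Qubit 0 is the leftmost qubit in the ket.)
0.3721|01⟩ - 0.9282|11⟩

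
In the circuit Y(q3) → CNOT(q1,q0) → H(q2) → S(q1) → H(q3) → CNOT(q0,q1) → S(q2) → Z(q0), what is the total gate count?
8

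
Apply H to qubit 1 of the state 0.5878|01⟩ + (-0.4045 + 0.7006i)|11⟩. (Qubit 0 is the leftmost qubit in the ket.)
0.4156|00⟩ - 0.4156|01⟩ + (-0.286 + 0.4954i)|10⟩ + (0.286 - 0.4954i)|11⟩

H on qubit 1 mixes each pair of kets that differ only in qubit 1: amplitudes (a, b) of (|…0…⟩, |…1…⟩) become ((a + b)/√2, (a − b)/√2). Kets absent from the input have amplitude 0.
(|00⟩, |01⟩): (a, b) = (0, 0.5878) → (0.4156, -0.4156)
(|10⟩, |11⟩): (a, b) = (0, (-0.4045 + 0.7006i)) → ((-0.286 + 0.4954i), (0.286 - 0.4954i))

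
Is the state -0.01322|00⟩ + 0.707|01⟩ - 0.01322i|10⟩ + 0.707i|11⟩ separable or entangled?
Separable

Writing the state as a|00⟩ + b|01⟩ + c|10⟩ + d|11⟩, it is a product state iff ad − bc = 0.
Here (a, b, c, d) = (-0.01322, 0.707, -0.01322i, 0.707i): ad − bc = (-0.01322)(0.707i) − (0.707)(-0.01322i) = 0, so the state is separable.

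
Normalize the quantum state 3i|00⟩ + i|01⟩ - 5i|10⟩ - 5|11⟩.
0.3873i|00⟩ + 0.1291i|01⟩ - 0.6455i|10⟩ - 0.6455|11⟩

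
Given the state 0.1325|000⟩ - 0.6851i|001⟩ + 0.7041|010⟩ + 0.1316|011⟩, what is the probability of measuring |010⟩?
0.4958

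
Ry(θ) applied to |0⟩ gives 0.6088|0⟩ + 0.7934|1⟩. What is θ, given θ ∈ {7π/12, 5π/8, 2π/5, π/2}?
7π/12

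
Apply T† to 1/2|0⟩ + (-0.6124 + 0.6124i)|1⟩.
1/2|0⟩ + 0.8661i|1⟩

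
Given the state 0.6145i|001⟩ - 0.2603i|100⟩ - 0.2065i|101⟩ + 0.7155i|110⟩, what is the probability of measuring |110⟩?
0.5119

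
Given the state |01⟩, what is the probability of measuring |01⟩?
1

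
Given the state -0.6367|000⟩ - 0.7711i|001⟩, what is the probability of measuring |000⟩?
0.4054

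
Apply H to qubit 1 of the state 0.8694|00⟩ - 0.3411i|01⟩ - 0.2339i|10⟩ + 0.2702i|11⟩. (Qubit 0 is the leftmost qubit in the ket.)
(0.6148 - 0.2412i)|00⟩ + (0.6148 + 0.2412i)|01⟩ + 0.02567i|10⟩ - 0.3565i|11⟩

H on qubit 1 mixes each pair of kets that differ only in qubit 1: amplitudes (a, b) of (|…0…⟩, |…1…⟩) become ((a + b)/√2, (a − b)/√2). Kets absent from the input have amplitude 0.
(|00⟩, |01⟩): (a, b) = (0.8694, -0.3411i) → ((0.6148 - 0.2412i), (0.6148 + 0.2412i))
(|10⟩, |11⟩): (a, b) = (-0.2339i, 0.2702i) → (0.02567i, -0.3565i)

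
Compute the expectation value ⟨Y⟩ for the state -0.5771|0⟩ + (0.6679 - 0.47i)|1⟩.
0.5425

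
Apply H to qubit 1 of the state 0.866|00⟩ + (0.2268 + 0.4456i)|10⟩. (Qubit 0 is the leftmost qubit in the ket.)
0.6124|00⟩ + 0.6124|01⟩ + (0.1604 + 0.3151i)|10⟩ + (0.1604 + 0.3151i)|11⟩

H on qubit 1 mixes each pair of kets that differ only in qubit 1: amplitudes (a, b) of (|…0…⟩, |…1…⟩) become ((a + b)/√2, (a − b)/√2). Kets absent from the input have amplitude 0.
(|00⟩, |01⟩): (a, b) = (0.866, 0) → (0.6124, 0.6124)
(|10⟩, |11⟩): (a, b) = ((0.2268 + 0.4456i), 0) → ((0.1604 + 0.3151i), (0.1604 + 0.3151i))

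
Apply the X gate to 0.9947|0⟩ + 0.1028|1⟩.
0.1028|0⟩ + 0.9947|1⟩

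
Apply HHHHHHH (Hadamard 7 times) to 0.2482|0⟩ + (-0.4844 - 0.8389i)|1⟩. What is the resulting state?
(-0.167 - 0.5932i)|0⟩ + (0.518 + 0.5932i)|1⟩

H² = I, so H^7 = H: a single Hadamard. With (a, b) = (0.2482, (-0.4844 - 0.8389i)), H gives ((a + b)/√2, (a − b)/√2) = ((-0.167 - 0.5932i), (0.518 + 0.5932i)).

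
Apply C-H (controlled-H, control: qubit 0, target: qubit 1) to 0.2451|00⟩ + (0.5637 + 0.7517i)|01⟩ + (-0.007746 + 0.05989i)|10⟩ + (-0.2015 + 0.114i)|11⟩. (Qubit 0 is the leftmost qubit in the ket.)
0.2451|00⟩ + (0.5637 + 0.7517i)|01⟩ + (-0.148 + 0.123i)|10⟩ + (0.137 - 0.03826i)|11⟩

C-H leaves the control-|0⟩ kets |00⟩, |01⟩ unchanged and applies H to qubit 1 on the control-|1⟩ pair (|10⟩, |11⟩).
H = [[1/√2, 1/√2], [1/√2, -1/√2]].
With a = amp(|10⟩) = (-0.007746 + 0.05989i) and b = amp(|11⟩) = (-0.2015 + 0.114i):
new amp(|10⟩) = (1/√2)·a + (1/√2)·b = (-0.148 + 0.123i)
new amp(|11⟩) = (1/√2)·a + (-1/√2)·b = (0.137 - 0.03826i)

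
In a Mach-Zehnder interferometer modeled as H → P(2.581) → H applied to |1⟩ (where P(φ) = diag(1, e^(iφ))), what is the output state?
(0.9235 - 0.2658i)|0⟩ + (0.07653 + 0.2658i)|1⟩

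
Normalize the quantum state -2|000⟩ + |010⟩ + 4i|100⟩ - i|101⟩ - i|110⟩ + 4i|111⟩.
-0.3203|000⟩ + 0.1601|010⟩ + 0.6405i|100⟩ - 0.1601i|101⟩ - 0.1601i|110⟩ + 0.6405i|111⟩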